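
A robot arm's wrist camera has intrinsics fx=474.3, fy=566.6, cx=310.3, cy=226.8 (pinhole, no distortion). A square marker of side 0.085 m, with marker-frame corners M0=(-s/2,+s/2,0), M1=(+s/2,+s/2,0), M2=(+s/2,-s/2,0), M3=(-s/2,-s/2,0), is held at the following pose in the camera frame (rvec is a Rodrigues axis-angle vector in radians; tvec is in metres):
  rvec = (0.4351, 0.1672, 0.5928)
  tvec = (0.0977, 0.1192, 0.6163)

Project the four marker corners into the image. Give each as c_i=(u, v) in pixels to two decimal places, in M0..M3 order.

Intrinsics K: fx=474.3, fy=566.6, cx=310.3, cy=226.8
Marker side s = 0.085 m; corners in marker frame (Z=0):
  M0 = (-0.0425, +0.0425, 0)
  M1 = (+0.0425, +0.0425, 0)
  M2 = (+0.0425, -0.0425, 0)
  M3 = (-0.0425, -0.0425, 0)
rvec = (0.4351, 0.1672, 0.5928), |rvec| = θ = 0.75411 rad = 43.207°
Rodrigues: sinθ=0.68464, 1−cosθ=0.27112; R = I + sinθ·[k]× + (1−cosθ)·[k]×²:
    [+0.81914 -0.50351 +0.27476]
    [+0.57287 +0.74221 -0.34776]
    [-0.02883 +0.44227 +0.89642]
t = (0.0977, 0.1192, 0.6163) m
M0: Pc = R·M0+t = (+0.04149, +0.12640, +0.63632); u = 474.3·(+0.04149)/0.63632 + 310.3 = 341.2239, v = 566.6·(+0.12640)/0.63632 + 226.8 = 339.3475
M1: Pc = R·M1+t = (+0.11111, +0.17509, +0.63387); u = 474.3·(+0.11111)/0.63387 + 310.3 = 393.4422, v = 566.6·(+0.17509)/0.63387 + 226.8 = 383.3091
M2: Pc = R·M2+t = (+0.15391, +0.11200, +0.59628); u = 474.3·(+0.15391)/0.59628 + 310.3 = 432.7272, v = 566.6·(+0.11200)/0.59628 + 226.8 = 333.2285
M3: Pc = R·M3+t = (+0.08429, +0.06331, +0.59873); u = 474.3·(+0.08429)/0.59873 + 310.3 = 377.0694, v = 566.6·(+0.06331)/0.59873 + 226.8 = 286.7117

c0=(341.22, 339.35) c1=(393.44, 383.31) c2=(432.73, 333.23) c3=(377.07, 286.71)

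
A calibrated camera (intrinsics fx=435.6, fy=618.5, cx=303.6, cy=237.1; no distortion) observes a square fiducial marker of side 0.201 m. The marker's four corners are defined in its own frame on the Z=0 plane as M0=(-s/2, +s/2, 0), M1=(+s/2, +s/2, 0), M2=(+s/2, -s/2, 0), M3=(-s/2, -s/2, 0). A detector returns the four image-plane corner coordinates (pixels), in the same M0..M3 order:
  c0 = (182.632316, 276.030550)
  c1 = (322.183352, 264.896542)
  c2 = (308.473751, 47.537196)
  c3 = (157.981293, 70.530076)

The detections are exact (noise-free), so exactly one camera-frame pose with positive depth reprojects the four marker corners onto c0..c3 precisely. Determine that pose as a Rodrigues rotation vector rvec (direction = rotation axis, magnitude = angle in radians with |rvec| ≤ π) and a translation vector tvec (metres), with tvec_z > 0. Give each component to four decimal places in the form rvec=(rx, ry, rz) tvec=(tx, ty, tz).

rvec=(0.2476, 0.1361, -0.0802) tvec=(-0.0835, -0.0641, 0.5850)

Intrinsics K: fx=435.6, fy=618.5, cx=303.6, cy=237.1
Marker side s = 0.201 m; corners in marker frame (Z=0):
  M0 = (-0.1005, +0.1005, 0)
  M1 = (+0.1005, +0.1005, 0)
  M2 = (+0.1005, -0.1005, 0)
  M3 = (-0.1005, -0.1005, 0)
Detected image corners:
  c0 = (182.632316, 276.030550) px
  c1 = (322.183352, 264.896542) px
  c2 = (308.473751, 47.537196) px
  c3 = (157.981293, 70.530076) px
Planar DLT: solve 8×8 A·h = b for H (H[2,2]=1):
  H  [+660.62099 +195.14535 +241.41720]
  H  [-124.23282 +1118.36293 +169.29341]
  H  [-0.24613 +0.40791 +1.00000]
B = K⁻¹H; ‖b₁‖=1.709292, ‖b₂‖=1.709292; λ = 2/(‖b₁‖+‖b₂‖) = 0.585038, sign → tz>0 ⇒ λ=+0.585038
r₁ = λ·B[:,0] = (+0.98761,-0.06231,-0.14399); r₂ = λ·B[:,1] = (+0.09577,+0.96637,+0.23864)
r₃ = r₁×r₂ = (+0.12428,-0.24948,+0.96037); SVD([r₁ r₂ r₃]) → R = UVᵀ:
  R  [+0.98761 +0.09577 +0.12428]
  R  [-0.06231 +0.96637 -0.24948]
  R  [-0.14399 +0.23864 +0.96037]
t = (-0.08352, -0.06414, +0.58504) m
tr R = 2.914361; θ = arccos((tr R − 1)/2) = 0.293696 rad = 16.828°
axis k = ((R−Rᵀ)₃₂, (R−Rᵀ)₁₃, (R−Rᵀ)₂₁) / (2 sinθ) = (+0.843063, +0.463359, -0.273026)
rvec = θ·k = (+0.247604, +0.136087, -0.080186)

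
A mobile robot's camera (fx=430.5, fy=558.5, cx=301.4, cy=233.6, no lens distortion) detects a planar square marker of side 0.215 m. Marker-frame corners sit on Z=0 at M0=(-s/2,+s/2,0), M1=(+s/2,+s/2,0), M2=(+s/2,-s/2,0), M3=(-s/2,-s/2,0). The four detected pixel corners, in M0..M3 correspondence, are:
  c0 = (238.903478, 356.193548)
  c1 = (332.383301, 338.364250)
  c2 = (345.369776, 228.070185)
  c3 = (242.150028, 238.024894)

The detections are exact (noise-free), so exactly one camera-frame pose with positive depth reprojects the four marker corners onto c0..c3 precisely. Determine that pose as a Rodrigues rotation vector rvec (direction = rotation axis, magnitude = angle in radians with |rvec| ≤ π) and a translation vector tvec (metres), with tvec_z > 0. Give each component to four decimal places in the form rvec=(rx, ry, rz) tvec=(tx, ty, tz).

Intrinsics K: fx=430.5, fy=558.5, cx=301.4, cy=233.6
Marker side s = 0.215 m; corners in marker frame (Z=0):
  M0 = (-0.1075, +0.1075, 0)
  M1 = (+0.1075, +0.1075, 0)
  M2 = (+0.1075, -0.1075, 0)
  M3 = (-0.1075, -0.1075, 0)
Detected image corners:
  c0 = (238.903478, 356.193548) px
  c1 = (332.383301, 338.364250) px
  c2 = (345.369776, 228.070185) px
  c3 = (242.150028, 238.024894) px
Planar DLT: solve 8×8 A·h = b for H (H[2,2]=1):
  H  [+566.46440 +103.86127 +291.49825]
  H  [+44.81462 +673.32567 +292.90010]
  H  [+0.38047 +0.49202 +1.00000]
B = K⁻¹H; ‖b₁‖=1.119081, ‖b₂‖=1.119081; λ = 2/(‖b₁‖+‖b₂‖) = 0.893590, sign → tz>0 ⇒ λ=+0.893590
r₁ = λ·B[:,0] = (+0.93779,-0.07050,+0.33998); r₂ = λ·B[:,1] = (-0.09223,+0.89341,+0.43966)
r₃ = r₁×r₂ = (-0.33474,-0.44367,+0.83133); SVD([r₁ r₂ r₃]) → R = UVᵀ:
  R  [+0.93779 -0.09223 -0.33474]
  R  [-0.07050 +0.89341 -0.44367]
  R  [+0.33998 +0.43966 +0.83133]
t = (-0.02055, +0.09488, +0.89359) m
tr R = 2.662530; θ = arccos((tr R − 1)/2) = 0.589417 rad = 33.771°
axis k = ((R−Rᵀ)₃₂, (R−Rᵀ)₁₃, (R−Rᵀ)₂₁) / (2 sinθ) = (+0.794540, -0.606898, +0.019547)
rvec = θ·k = (+0.468315, -0.357716, +0.011522)

rvec=(0.4683, -0.3577, 0.0115) tvec=(-0.0206, 0.0949, 0.8936)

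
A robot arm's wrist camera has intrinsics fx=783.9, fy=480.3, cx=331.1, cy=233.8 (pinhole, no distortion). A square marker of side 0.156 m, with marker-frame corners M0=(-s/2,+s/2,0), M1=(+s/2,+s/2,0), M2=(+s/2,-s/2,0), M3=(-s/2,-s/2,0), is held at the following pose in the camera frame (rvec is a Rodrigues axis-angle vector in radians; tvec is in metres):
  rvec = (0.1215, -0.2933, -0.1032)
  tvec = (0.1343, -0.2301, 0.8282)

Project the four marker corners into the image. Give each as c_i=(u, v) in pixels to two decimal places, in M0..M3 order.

c0=(394.99, 149.23) c1=(527.01, 143.19) c2=(519.71, 52.82) c3=(383.81, 54.03)

Intrinsics K: fx=783.9, fy=480.3, cx=331.1, cy=233.8
Marker side s = 0.156 m; corners in marker frame (Z=0):
  M0 = (-0.0780, +0.0780, 0)
  M1 = (+0.0780, +0.0780, 0)
  M2 = (+0.0780, -0.0780, 0)
  M3 = (-0.0780, -0.0780, 0)
rvec = (0.1215, -0.2933, -0.1032), |rvec| = θ = 0.33382 rad = 19.127°
Rodrigues: sinθ=0.32766, 1−cosθ=0.05520; R = I + sinθ·[k]× + (1−cosθ)·[k]×²:
    [+0.95211 +0.08364 -0.29409]
    [-0.11895 +0.98741 -0.10426]
    [+0.28167 +0.13425 +0.95007]
t = (0.1343, -0.2301, 0.8282) m
M0: Pc = R·M0+t = (+0.06656, -0.14380, +0.81670); u = 783.9·(+0.06656)/0.81670 + 331.1 = 394.9862, v = 480.3·(-0.14380)/0.81670 + 233.8 = 149.2292
M1: Pc = R·M1+t = (+0.21509, -0.16236, +0.86064); u = 783.9·(+0.21509)/0.86064 + 331.1 = 527.0095, v = 480.3·(-0.16236)/0.86064 + 233.8 = 143.1916
M2: Pc = R·M2+t = (+0.20204, -0.31640, +0.83970); u = 783.9·(+0.20204)/0.83970 + 331.1 = 519.7148, v = 480.3·(-0.31640)/0.83970 + 233.8 = 52.8244
M3: Pc = R·M3+t = (+0.05351, -0.29784, +0.79576); u = 783.9·(+0.05351)/0.79576 + 331.1 = 383.8141, v = 480.3·(-0.29784)/0.79576 + 233.8 = 54.0310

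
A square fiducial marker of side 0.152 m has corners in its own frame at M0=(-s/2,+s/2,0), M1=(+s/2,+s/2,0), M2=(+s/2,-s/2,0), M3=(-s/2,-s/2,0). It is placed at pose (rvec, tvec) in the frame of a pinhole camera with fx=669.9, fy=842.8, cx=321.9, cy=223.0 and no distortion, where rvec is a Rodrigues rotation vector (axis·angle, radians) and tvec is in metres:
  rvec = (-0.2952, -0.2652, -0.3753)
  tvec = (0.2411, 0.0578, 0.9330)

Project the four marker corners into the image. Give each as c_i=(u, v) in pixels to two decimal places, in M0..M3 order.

c0=(474.31, 364.31) c1=(564.06, 313.80) c2=(513.98, 193.60) c3=(425.13, 236.15)

Intrinsics K: fx=669.9, fy=842.8, cx=321.9, cy=223.0
Marker side s = 0.152 m; corners in marker frame (Z=0):
  M0 = (-0.0760, +0.0760, 0)
  M1 = (+0.0760, +0.0760, 0)
  M2 = (+0.0760, -0.0760, 0)
  M3 = (-0.0760, -0.0760, 0)
rvec = (-0.2952, -0.2652, -0.3753), |rvec| = θ = 0.54619 rad = 31.294°
Rodrigues: sinθ=0.51944, 1−cosθ=0.14549; R = I + sinθ·[k]× + (1−cosθ)·[k]×²:
    [+0.89701 +0.39510 -0.19818]
    [-0.31874 +0.88881 +0.32928]
    [+0.30624 -0.23220 +0.92320]
t = (0.2411, 0.0578, 0.9330) m
M0: Pc = R·M0+t = (+0.20295, +0.14957, +0.89208); u = 669.9·(+0.20295)/0.89208 + 321.9 = 474.3074, v = 842.8·(+0.14957)/0.89208 + 223.0 = 364.3110
M1: Pc = R·M1+t = (+0.33930, +0.10113, +0.93863); u = 669.9·(+0.33930)/0.93863 + 321.9 = 564.0591, v = 842.8·(+0.10113)/0.93863 + 223.0 = 313.8014
M2: Pc = R·M2+t = (+0.27925, -0.03397, +0.97392); u = 669.9·(+0.27925)/0.97392 + 321.9 = 513.9755, v = 842.8·(-0.03397)/0.97392 + 223.0 = 193.6005
M3: Pc = R·M3+t = (+0.14290, +0.01447, +0.92737); u = 669.9·(+0.14290)/0.92737 + 321.9 = 425.1257, v = 842.8·(+0.01447)/0.92737 + 223.0 = 236.1544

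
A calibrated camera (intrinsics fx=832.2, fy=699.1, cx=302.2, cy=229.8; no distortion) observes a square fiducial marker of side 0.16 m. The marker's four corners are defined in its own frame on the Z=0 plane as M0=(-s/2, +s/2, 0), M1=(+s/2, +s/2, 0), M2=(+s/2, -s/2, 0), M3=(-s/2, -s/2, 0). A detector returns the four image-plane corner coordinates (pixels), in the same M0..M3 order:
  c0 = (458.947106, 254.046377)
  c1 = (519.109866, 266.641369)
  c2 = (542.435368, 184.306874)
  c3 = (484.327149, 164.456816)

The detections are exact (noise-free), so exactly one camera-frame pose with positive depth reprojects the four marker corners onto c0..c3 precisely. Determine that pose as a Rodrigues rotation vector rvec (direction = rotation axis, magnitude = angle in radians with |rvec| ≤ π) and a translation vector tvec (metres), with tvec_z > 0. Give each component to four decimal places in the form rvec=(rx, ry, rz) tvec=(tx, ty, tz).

Intrinsics K: fx=832.2, fy=699.1, cx=302.2, cy=229.8
Marker side s = 0.16 m; corners in marker frame (Z=0):
  M0 = (-0.0800, +0.0800, 0)
  M1 = (+0.0800, +0.0800, 0)
  M2 = (+0.0800, -0.0800, 0)
  M3 = (-0.0800, -0.0800, 0)
Detected image corners:
  c0 = (458.947106, 254.046377) px
  c1 = (519.109866, 266.641369) px
  c2 = (542.435368, 184.306874) px
  c3 = (484.327149, 164.456816) px
Planar DLT: solve 8×8 A·h = b for H (H[2,2]=1):
  H  [+633.97033 -151.89475 +502.45250]
  H  [+216.04430 +536.32293 +217.70541]
  H  [+0.52748 +0.00008 +1.00000]
B = K⁻¹H; ‖b₁‖=0.788557, ‖b₂‖=0.788557; λ = 2/(‖b₁‖+‖b₂‖) = 1.268139, sign → tz>0 ⇒ λ=+1.268139
r₁ = λ·B[:,0] = (+0.72316,+0.17202,+0.66891); r₂ = λ·B[:,1] = (-0.23150,+0.97284,+0.00010)
r₃ = r₁×r₂ = (-0.65072,-0.15492,+0.74334); SVD([r₁ r₂ r₃]) → R = UVᵀ:
  R  [+0.72316 -0.23150 -0.65072]
  R  [+0.17202 +0.97284 -0.15492]
  R  [+0.66891 +0.00010 +0.74334]
t = (+0.30515, -0.02194, +1.26814) m
tr R = 2.439340; θ = arccos((tr R − 1)/2) = 0.767469 rad = 43.973°
axis k = ((R−Rᵀ)₃₂, (R−Rᵀ)₁₃, (R−Rᵀ)₂₁) / (2 sinθ) = (+0.111637, -0.950314, +0.290586)
rvec = θ·k = (+0.085678, -0.729337, +0.223016)

rvec=(0.0857, -0.7293, 0.2230) tvec=(0.3052, -0.0219, 1.2681)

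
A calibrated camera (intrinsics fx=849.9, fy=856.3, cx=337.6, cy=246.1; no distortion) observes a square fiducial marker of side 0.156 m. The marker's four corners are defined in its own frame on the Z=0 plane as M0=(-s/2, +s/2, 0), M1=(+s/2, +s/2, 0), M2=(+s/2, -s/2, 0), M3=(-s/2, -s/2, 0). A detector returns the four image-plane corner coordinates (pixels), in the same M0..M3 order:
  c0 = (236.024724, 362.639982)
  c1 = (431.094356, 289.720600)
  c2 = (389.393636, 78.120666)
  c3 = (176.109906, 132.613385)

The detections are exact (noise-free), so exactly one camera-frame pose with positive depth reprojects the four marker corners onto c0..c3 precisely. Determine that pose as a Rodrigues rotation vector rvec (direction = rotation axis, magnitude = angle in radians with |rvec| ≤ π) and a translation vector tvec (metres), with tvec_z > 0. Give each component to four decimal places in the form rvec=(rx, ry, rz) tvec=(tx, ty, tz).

rvec=(0.1918, -0.4232, -0.2640) tvec=(-0.0160, -0.0192, 0.5798)

Intrinsics K: fx=849.9, fy=856.3, cx=337.6, cy=246.1
Marker side s = 0.156 m; corners in marker frame (Z=0):
  M0 = (-0.0780, +0.0780, 0)
  M1 = (+0.0780, +0.0780, 0)
  M2 = (+0.0780, -0.0780, 0)
  M3 = (-0.0780, -0.0780, 0)
Detected image corners:
  c0 = (236.024724, 362.639982) px
  c1 = (431.094356, 289.720600) px
  c2 = (389.393636, 78.120666) px
  c3 = (176.109906, 132.613385) px
Planar DLT: solve 8×8 A·h = b for H (H[2,2]=1):
  H  [+1508.19516 +448.85839 +314.16676]
  H  [-269.35161 +1500.78665 +217.67633]
  H  [+0.65303 +0.40934 +1.00000]
B = K⁻¹H; ‖b₁‖=1.724641, ‖b₂‖=1.724641; λ = 2/(‖b₁‖+‖b₂‖) = 0.579831, sign → tz>0 ⇒ λ=+0.579831
r₁ = λ·B[:,0] = (+0.87854,-0.29121,+0.37865); r₂ = λ·B[:,1] = (+0.21195,+0.94802,+0.23735)
r₃ = r₁×r₂ = (-0.42808,-0.12827,+0.89459); SVD([r₁ r₂ r₃]) → R = UVᵀ:
  R  [+0.87854 +0.21195 -0.42808]
  R  [-0.29121 +0.94802 -0.12827]
  R  [+0.37865 +0.23735 +0.89459]
t = (-0.01599, -0.01925, +0.57983) m
tr R = 2.721147; θ = arccos((tr R − 1)/2) = 0.534401 rad = 30.619°
axis k = ((R−Rᵀ)₃₂, (R−Rᵀ)₁₃, (R−Rᵀ)₂₁) / (2 sinθ) = (+0.358922, -0.791957, -0.493943)
rvec = θ·k = (+0.191808, -0.423223, -0.263964)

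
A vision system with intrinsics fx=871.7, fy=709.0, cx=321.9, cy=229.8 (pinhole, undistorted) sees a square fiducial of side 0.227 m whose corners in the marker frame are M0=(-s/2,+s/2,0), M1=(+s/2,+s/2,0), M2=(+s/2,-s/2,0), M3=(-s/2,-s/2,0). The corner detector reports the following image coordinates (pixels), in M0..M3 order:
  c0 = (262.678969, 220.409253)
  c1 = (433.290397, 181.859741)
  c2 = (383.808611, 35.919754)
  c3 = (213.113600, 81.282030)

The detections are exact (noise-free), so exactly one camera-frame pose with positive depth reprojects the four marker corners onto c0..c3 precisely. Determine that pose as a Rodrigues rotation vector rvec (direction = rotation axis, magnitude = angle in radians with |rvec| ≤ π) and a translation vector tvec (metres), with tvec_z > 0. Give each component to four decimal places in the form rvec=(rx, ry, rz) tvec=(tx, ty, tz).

Intrinsics K: fx=871.7, fy=709.0, cx=321.9, cy=229.8
Marker side s = 0.227 m; corners in marker frame (Z=0):
  M0 = (-0.1135, +0.1135, 0)
  M1 = (+0.1135, +0.1135, 0)
  M2 = (+0.1135, -0.1135, 0)
  M3 = (-0.1135, -0.1135, 0)
Detected image corners:
  c0 = (262.678969, 220.409253) px
  c1 = (433.290397, 181.859741) px
  c2 = (383.808611, 35.919754) px
  c3 = (213.113600, 81.282030) px
Planar DLT: solve 8×8 A·h = b for H (H[2,2]=1):
  H  [+689.26191 +237.00830 +321.51365]
  H  [-209.84562 +635.14115 +130.79964]
  H  [-0.19341 +0.05828 +1.00000]
B = K⁻¹H; ‖b₁‖=0.913837, ‖b₂‖=0.913837; λ = 2/(‖b₁‖+‖b₂‖) = 1.094287, sign → tz>0 ⇒ λ=+1.094287
r₁ = λ·B[:,0] = (+0.94342,-0.25528,-0.21164); r₂ = λ·B[:,1] = (+0.27398,+0.95962,+0.06378)
r₃ = r₁×r₂ = (+0.18681,-0.11816,+0.97526); SVD([r₁ r₂ r₃]) → R = UVᵀ:
  R  [+0.94342 +0.27398 +0.18681]
  R  [-0.25528 +0.95962 -0.11816]
  R  [-0.21164 +0.06378 +0.97526]
t = (-0.00049, -0.15280, +1.09429) m
tr R = 2.878302; θ = arccos((tr R − 1)/2) = 0.350646 rad = 20.091°
axis k = ((R−Rᵀ)₃₂, (R−Rᵀ)₁₃, (R−Rᵀ)₂₁) / (2 sinθ) = (+0.264821, +0.579985, -0.770382)
rvec = θ·k = (+0.092859, +0.203369, -0.270131)

rvec=(0.0929, 0.2034, -0.2701) tvec=(-0.0005, -0.1528, 1.0943)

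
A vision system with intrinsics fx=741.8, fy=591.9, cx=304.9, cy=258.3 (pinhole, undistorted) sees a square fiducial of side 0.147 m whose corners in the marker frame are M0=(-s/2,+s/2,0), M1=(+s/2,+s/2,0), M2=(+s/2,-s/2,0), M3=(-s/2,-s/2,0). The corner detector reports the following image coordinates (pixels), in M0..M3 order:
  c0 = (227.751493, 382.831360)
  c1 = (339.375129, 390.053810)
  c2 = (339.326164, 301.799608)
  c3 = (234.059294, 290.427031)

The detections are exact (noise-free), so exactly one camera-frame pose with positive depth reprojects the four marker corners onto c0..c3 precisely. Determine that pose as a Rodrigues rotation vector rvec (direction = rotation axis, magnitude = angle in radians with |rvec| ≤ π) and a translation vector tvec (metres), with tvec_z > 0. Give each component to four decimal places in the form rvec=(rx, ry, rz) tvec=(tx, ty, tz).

rvec=(-0.3689, -0.3657, 0.0865) tvec=(-0.0234, 0.1307, 0.9459)

Intrinsics K: fx=741.8, fy=591.9, cx=304.9, cy=258.3
Marker side s = 0.147 m; corners in marker frame (Z=0):
  M0 = (-0.0735, +0.0735, 0)
  M1 = (+0.0735, +0.0735, 0)
  M2 = (+0.0735, -0.0735, 0)
  M3 = (-0.0735, -0.0735, 0)
Detected image corners:
  c0 = (227.751493, 382.831360) px
  c1 = (339.375129, 390.053810) px
  c2 = (339.326164, 301.799608) px
  c3 = (234.059294, 290.427031) px
Planar DLT: solve 8×8 A·h = b for H (H[2,2]=1):
  H  [+837.62538 -131.52438 +286.57772]
  H  [+183.96697 +481.50400 +340.10847]
  H  [+0.35254 -0.38858 +1.00000]
B = K⁻¹H; ‖b₁‖=1.057223, ‖b₂‖=1.057223; λ = 2/(‖b₁‖+‖b₂‖) = 0.945874, sign → tz>0 ⇒ λ=+0.945874
r₁ = λ·B[:,0] = (+0.93100,+0.14846,+0.33346); r₂ = λ·B[:,1] = (-0.01663,+0.92985,-0.36755)
r₃ = r₁×r₂ = (-0.36464,+0.33664,+0.86816); SVD([r₁ r₂ r₃]) → R = UVᵀ:
  R  [+0.93100 -0.01663 -0.36464]
  R  [+0.14846 +0.92985 +0.33664]
  R  [+0.33346 -0.36755 +0.86816]
t = (-0.02336, +0.13073, +0.94587) m
tr R = 2.729019; θ = arccos((tr R − 1)/2) = 0.526623 rad = 30.173°
axis k = ((R−Rᵀ)₃₂, (R−Rᵀ)₁₃, (R−Rᵀ)₂₁) / (2 sinθ) = (-0.700529, -0.694467, +0.164239)
rvec = θ·k = (-0.368914, -0.365722, +0.086492)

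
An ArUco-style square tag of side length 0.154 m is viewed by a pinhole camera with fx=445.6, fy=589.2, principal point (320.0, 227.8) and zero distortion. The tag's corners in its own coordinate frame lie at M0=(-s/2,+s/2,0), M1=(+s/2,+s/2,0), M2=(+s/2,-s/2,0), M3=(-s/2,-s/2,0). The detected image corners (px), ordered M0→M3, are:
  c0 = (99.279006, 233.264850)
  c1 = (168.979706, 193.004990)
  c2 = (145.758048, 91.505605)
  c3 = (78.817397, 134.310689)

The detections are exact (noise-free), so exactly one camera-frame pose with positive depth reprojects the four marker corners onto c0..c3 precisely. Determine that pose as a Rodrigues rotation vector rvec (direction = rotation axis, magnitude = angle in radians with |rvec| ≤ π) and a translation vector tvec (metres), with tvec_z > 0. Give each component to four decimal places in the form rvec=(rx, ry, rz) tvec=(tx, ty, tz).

rvec=(-0.1171, 0.2277, -0.3553) tvec=(-0.3671, -0.0915, 0.8279)

Intrinsics K: fx=445.6, fy=589.2, cx=320.0, cy=227.8
Marker side s = 0.154 m; corners in marker frame (Z=0):
  M0 = (-0.0770, +0.0770, 0)
  M1 = (+0.0770, +0.0770, 0)
  M2 = (+0.0770, -0.0770, 0)
  M3 = (-0.0770, -0.0770, 0)
Detected image corners:
  c0 = (99.279006, 233.264850) px
  c1 = (168.979706, 193.004990) px
  c2 = (145.758048, 91.505605) px
  c3 = (78.817397, 134.310689) px
Planar DLT: solve 8×8 A·h = b for H (H[2,2]=1):
  H  [+413.74599 +118.85740 +122.41741]
  H  [-309.19497 +620.49580 +162.69364]
  H  [-0.24160 -0.18509 +1.00000]
B = K⁻¹H; ‖b₁‖=1.207841, ‖b₂‖=1.207841; λ = 2/(‖b₁‖+‖b₂‖) = 0.827924, sign → tz>0 ⇒ λ=+0.827924
r₁ = λ·B[:,0] = (+0.91238,-0.35714,-0.20003); r₂ = λ·B[:,1] = (+0.33088,+0.93115,-0.15324)
r₃ = r₁×r₂ = (+0.24098,+0.07363,+0.96773); SVD([r₁ r₂ r₃]) → R = UVᵀ:
  R  [+0.91238 +0.33088 +0.24098]
  R  [-0.35714 +0.93115 +0.07363]
  R  [-0.20003 -0.15324 +0.96773]
t = (-0.36711, -0.09149, +0.82792) m
tr R = 2.811263; θ = arccos((tr R − 1)/2) = 0.437930 rad = 25.092°
axis k = ((R−Rᵀ)₃₂, (R−Rᵀ)₁₃, (R−Rᵀ)₂₁) / (2 sinθ) = (-0.267493, +0.519974, -0.811218)
rvec = θ·k = (-0.117143, +0.227712, -0.355256)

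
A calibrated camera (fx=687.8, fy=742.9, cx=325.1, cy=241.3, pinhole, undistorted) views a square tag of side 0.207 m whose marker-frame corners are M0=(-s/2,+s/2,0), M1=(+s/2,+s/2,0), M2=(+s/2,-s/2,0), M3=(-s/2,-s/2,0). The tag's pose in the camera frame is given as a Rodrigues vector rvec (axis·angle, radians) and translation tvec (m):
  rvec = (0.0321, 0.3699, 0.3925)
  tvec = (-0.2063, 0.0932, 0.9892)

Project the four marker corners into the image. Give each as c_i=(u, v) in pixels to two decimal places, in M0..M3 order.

c0=(103.79, 348.62) c1=(214.09, 417.14) c2=(267.17, 270.30) c3=(150.84, 210.73)

Intrinsics K: fx=687.8, fy=742.9, cx=325.1, cy=241.3
Marker side s = 0.207 m; corners in marker frame (Z=0):
  M0 = (-0.1035, +0.1035, 0)
  M1 = (+0.1035, +0.1035, 0)
  M2 = (+0.1035, -0.1035, 0)
  M3 = (-0.1035, -0.1035, 0)
rvec = (0.0321, 0.3699, 0.3925), |rvec| = θ = 0.54029 rad = 30.956°
Rodrigues: sinθ=0.51438, 1−cosθ=0.14244; R = I + sinθ·[k]× + (1−cosθ)·[k]×²:
    [+0.85806 -0.36789 +0.35831]
    [+0.37947 +0.92432 +0.04028]
    [-0.34602 +0.10140 +0.93273]
t = (-0.2063, 0.0932, 0.9892) m
M0: Pc = R·M0+t = (-0.33319, +0.14959, +1.03551); u = 687.8·(-0.33319)/1.03551 + 325.1 = 103.7930, v = 742.9·(+0.14959)/1.03551 + 241.3 = 348.6211
M1: Pc = R·M1+t = (-0.15557, +0.22814, +0.96388); u = 687.8·(-0.15557)/0.96388 + 325.1 = 214.0918, v = 742.9·(+0.22814)/0.96388 + 241.3 = 417.1384
M2: Pc = R·M2+t = (-0.07941, +0.03681, +0.94289); u = 687.8·(-0.07941)/0.94289 + 325.1 = 267.1707, v = 742.9·(+0.03681)/0.94289 + 241.3 = 270.3009
M3: Pc = R·M3+t = (-0.25703, -0.04174, +1.01452); u = 687.8·(-0.25703)/1.01452 + 325.1 = 150.8423, v = 742.9·(-0.04174)/1.01452 + 241.3 = 210.7327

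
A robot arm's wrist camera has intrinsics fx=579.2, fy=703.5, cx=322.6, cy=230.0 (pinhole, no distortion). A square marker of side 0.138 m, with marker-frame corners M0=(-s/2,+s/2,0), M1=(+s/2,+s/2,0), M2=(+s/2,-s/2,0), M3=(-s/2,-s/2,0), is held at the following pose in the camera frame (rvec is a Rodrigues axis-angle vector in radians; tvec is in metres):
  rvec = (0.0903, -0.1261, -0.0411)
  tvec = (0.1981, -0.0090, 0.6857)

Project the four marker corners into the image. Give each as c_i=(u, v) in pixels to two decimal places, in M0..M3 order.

Intrinsics K: fx=579.2, fy=703.5, cx=322.6, cy=230.0
Marker side s = 0.138 m; corners in marker frame (Z=0):
  M0 = (-0.0690, +0.0690, 0)
  M1 = (+0.0690, +0.0690, 0)
  M2 = (+0.0690, -0.0690, 0)
  M3 = (-0.0690, -0.0690, 0)
rvec = (0.0903, -0.1261, -0.0411), |rvec| = θ = 0.16045 rad = 9.193°
Rodrigues: sinθ=0.15976, 1−cosθ=0.01284; R = I + sinθ·[k]× + (1−cosθ)·[k]×²:
    [+0.99122 +0.03524 -0.12741]
    [-0.04661 +0.99509 -0.08733]
    [+0.12371 +0.09250 +0.98800]
t = (0.1981, -0.0090, 0.6857) m
M0: Pc = R·M0+t = (+0.13214, +0.06288, +0.68355); u = 579.2·(+0.13214)/0.68355 + 322.6 = 434.5659, v = 703.5·(+0.06288)/0.68355 + 230.0 = 294.7123
M1: Pc = R·M1+t = (+0.26893, +0.05645, +0.70062); u = 579.2·(+0.26893)/0.70062 + 322.6 = 544.9208, v = 703.5·(+0.05645)/0.70062 + 230.0 = 286.6776
M2: Pc = R·M2+t = (+0.26406, -0.08088, +0.68785); u = 579.2·(+0.26406)/0.68785 + 322.6 = 544.9513, v = 703.5·(-0.08088)/0.68785 + 230.0 = 147.2834
M3: Pc = R·M3+t = (+0.12727, -0.07445, +0.67078); u = 579.2·(+0.12727)/0.67078 + 322.6 = 432.4971, v = 703.5·(-0.07445)/0.67078 + 230.0 = 151.9234

c0=(434.57, 294.71) c1=(544.92, 286.68) c2=(544.95, 147.28) c3=(432.50, 151.92)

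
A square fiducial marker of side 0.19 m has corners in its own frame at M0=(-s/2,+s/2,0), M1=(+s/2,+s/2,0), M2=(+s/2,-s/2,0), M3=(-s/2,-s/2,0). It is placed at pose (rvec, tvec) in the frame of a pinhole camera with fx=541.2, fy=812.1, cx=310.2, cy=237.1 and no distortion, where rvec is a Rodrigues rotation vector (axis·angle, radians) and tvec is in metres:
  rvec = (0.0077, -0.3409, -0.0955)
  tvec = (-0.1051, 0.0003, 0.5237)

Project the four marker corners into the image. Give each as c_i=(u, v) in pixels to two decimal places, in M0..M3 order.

Intrinsics K: fx=541.2, fy=812.1, cx=310.2, cy=237.1
Marker side s = 0.19 m; corners in marker frame (Z=0):
  M0 = (-0.0950, +0.0950, 0)
  M1 = (+0.0950, +0.0950, 0)
  M2 = (+0.0950, -0.0950, 0)
  M3 = (-0.0950, -0.0950, 0)
rvec = (0.0077, -0.3409, -0.0955), |rvec| = θ = 0.35411 rad = 20.289°
Rodrigues: sinθ=0.34675, 1−cosθ=0.06204; R = I + sinθ·[k]× + (1−cosθ)·[k]×²:
    [+0.93799 +0.09222 -0.33418]
    [-0.09482 +0.99546 +0.00857]
    [+0.33346 +0.02365 +0.94247]
t = (-0.1051, 0.0003, 0.5237) m
M0: Pc = R·M0+t = (-0.18545, +0.10388, +0.49427); u = 541.2·(-0.18545)/0.49427 + 310.2 = 107.1434, v = 812.1·(+0.10388)/0.49427 + 237.1 = 407.7719
M1: Pc = R·M1+t = (-0.00723, +0.08586, +0.55762); u = 541.2·(-0.00723)/0.55762 + 310.2 = 303.1823, v = 812.1·(+0.08586)/0.55762 + 237.1 = 362.1442
M2: Pc = R·M2+t = (-0.02475, -0.10328, +0.55313); u = 541.2·(-0.02475)/0.55313 + 310.2 = 285.9819, v = 812.1·(-0.10328)/0.55313 + 237.1 = 85.4717
M3: Pc = R·M3+t = (-0.20297, -0.08526, +0.48978); u = 541.2·(-0.20297)/0.48978 + 310.2 = 85.9195, v = 812.1·(-0.08526)/0.48978 + 237.1 = 95.7280

c0=(107.14, 407.77) c1=(303.18, 362.14) c2=(285.98, 85.47) c3=(85.92, 95.73)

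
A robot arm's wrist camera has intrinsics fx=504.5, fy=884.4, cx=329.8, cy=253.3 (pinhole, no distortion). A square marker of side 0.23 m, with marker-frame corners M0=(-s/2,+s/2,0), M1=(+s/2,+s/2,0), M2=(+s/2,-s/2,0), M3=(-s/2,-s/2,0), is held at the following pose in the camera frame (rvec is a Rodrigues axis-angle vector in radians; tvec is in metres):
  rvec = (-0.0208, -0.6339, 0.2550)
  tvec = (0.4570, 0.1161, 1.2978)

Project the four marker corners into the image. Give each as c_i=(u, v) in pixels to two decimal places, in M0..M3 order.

Intrinsics K: fx=504.5, fy=884.4, cx=329.8, cy=253.3
Marker side s = 0.23 m; corners in marker frame (Z=0):
  M0 = (-0.1150, +0.1150, 0)
  M1 = (+0.1150, +0.1150, 0)
  M2 = (+0.1150, -0.1150, 0)
  M3 = (-0.1150, -0.1150, 0)
rvec = (-0.0208, -0.6339, 0.2550), |rvec| = θ = 0.68358 rad = 39.166°
Rodrigues: sinθ=0.63158, 1−cosθ=0.22469; R = I + sinθ·[k]× + (1−cosθ)·[k]×²:
    [+0.77552 -0.22926 -0.58822]
    [+0.24194 +0.96853 -0.05851]
    [+0.58312 -0.09694 +0.80658]
t = (0.4570, 0.1161, 1.2978) m
M0: Pc = R·M0+t = (+0.34145, +0.19966, +1.21959); u = 504.5·(+0.34145)/1.21959 + 329.8 = 471.0452, v = 884.4·(+0.19966)/1.21959 + 253.3 = 398.0836
M1: Pc = R·M1+t = (+0.51982, +0.25530, +1.35371); u = 504.5·(+0.51982)/1.35371 + 329.8 = 523.5262, v = 884.4·(+0.25530)/1.35371 + 253.3 = 420.0937
M2: Pc = R·M2+t = (+0.57255, +0.03254, +1.37601); u = 504.5·(+0.57255)/1.37601 + 329.8 = 539.7200, v = 884.4·(+0.03254)/1.37601 + 253.3 = 274.2160
M3: Pc = R·M3+t = (+0.39418, -0.02310, +1.24189); u = 504.5·(+0.39418)/1.24189 + 329.8 = 489.9300, v = 884.4·(-0.02310)/1.24189 + 253.3 = 236.8471

c0=(471.05, 398.08) c1=(523.53, 420.09) c2=(539.72, 274.22) c3=(489.93, 236.85)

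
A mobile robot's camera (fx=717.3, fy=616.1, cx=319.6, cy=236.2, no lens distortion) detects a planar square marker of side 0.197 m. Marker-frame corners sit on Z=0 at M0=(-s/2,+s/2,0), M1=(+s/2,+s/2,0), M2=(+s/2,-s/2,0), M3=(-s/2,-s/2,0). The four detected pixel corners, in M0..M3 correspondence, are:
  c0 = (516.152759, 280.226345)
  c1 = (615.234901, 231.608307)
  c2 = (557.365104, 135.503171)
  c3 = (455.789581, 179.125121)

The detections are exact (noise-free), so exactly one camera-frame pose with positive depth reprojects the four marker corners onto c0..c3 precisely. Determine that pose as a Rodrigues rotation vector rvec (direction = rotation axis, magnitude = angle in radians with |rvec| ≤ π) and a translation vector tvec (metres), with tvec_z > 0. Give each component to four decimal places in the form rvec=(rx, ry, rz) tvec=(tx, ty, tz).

rvec=(-0.0859, -0.2652, -0.4632) tvec=(0.3329, -0.0539, 1.0970)

Intrinsics K: fx=717.3, fy=616.1, cx=319.6, cy=236.2
Marker side s = 0.197 m; corners in marker frame (Z=0):
  M0 = (-0.0985, +0.0985, 0)
  M1 = (+0.0985, +0.0985, 0)
  M2 = (+0.0985, -0.0985, 0)
  M3 = (-0.0985, -0.0985, 0)
Detected image corners:
  c0 = (516.152759, 280.226345) px
  c1 = (615.234901, 231.608307) px
  c2 = (557.365104, 135.503171) px
  c3 = (455.789581, 179.125121) px
Planar DLT: solve 8×8 A·h = b for H (H[2,2]=1):
  H  [+642.19772 +289.25471 +537.30248]
  H  [-182.86909 +496.10042 +205.95599]
  H  [+0.24789 -0.01991 +1.00000]
B = K⁻¹H; ‖b₁‖=0.911584, ‖b₂‖=0.911584; λ = 2/(‖b₁‖+‖b₂‖) = 1.096991, sign → tz>0 ⇒ λ=+1.096991
r₁ = λ·B[:,0] = (+0.86097,-0.42986,+0.27193); r₂ = λ·B[:,1] = (+0.45210,+0.89170,-0.02184)
r₃ = r₁×r₂ = (-0.23309,+0.14174,+0.96207); SVD([r₁ r₂ r₃]) → R = UVᵀ:
  R  [+0.86097 +0.45210 -0.23309]
  R  [-0.42986 +0.89170 +0.14174]
  R  [+0.27193 -0.02184 +0.96207]
t = (+0.33294, -0.05385, +1.09699) m
tr R = 2.714742; θ = arccos((tr R − 1)/2) = 0.540656 rad = 30.977°
axis k = ((R−Rᵀ)₃₂, (R−Rᵀ)₁₃, (R−Rᵀ)₂₁) / (2 sinθ) = (-0.158914, -0.490602, -0.856771)
rvec = θ·k = (-0.085918, -0.265247, -0.463218)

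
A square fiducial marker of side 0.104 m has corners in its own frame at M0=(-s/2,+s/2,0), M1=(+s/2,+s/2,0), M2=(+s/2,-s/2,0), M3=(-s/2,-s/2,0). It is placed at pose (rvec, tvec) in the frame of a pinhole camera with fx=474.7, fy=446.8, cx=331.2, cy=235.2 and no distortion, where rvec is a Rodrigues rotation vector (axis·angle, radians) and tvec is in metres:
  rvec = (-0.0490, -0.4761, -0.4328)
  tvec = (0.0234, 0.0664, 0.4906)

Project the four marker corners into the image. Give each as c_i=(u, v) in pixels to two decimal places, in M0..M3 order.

Intrinsics K: fx=474.7, fy=446.8, cx=331.2, cy=235.2
Marker side s = 0.104 m; corners in marker frame (Z=0):
  M0 = (-0.0520, +0.0520, 0)
  M1 = (+0.0520, +0.0520, 0)
  M2 = (+0.0520, -0.0520, 0)
  M3 = (-0.0520, -0.0520, 0)
rvec = (-0.0490, -0.4761, -0.4328), |rvec| = θ = 0.64528 rad = 36.972°
Rodrigues: sinθ=0.60142, 1−cosθ=0.20107; R = I + sinθ·[k]× + (1−cosθ)·[k]×²:
    [+0.80009 +0.41465 -0.43350]
    [-0.39212 +0.90839 +0.14517]
    [+0.45398 +0.05383 +0.88938]
t = (0.0234, 0.0664, 0.4906) m
M0: Pc = R·M0+t = (+0.00336, +0.13403, +0.46979); u = 474.7·(+0.00336)/0.46979 + 331.2 = 334.5921, v = 446.8·(+0.13403)/0.46979 + 235.2 = 362.6669
M1: Pc = R·M1+t = (+0.08657, +0.09325, +0.51701); u = 474.7·(+0.08657)/0.51701 + 331.2 = 410.6827, v = 446.8·(+0.09325)/0.51701 + 235.2 = 315.7838
M2: Pc = R·M2+t = (+0.04344, -0.00123, +0.51141); u = 474.7·(+0.04344)/0.51141 + 331.2 = 371.5247, v = 446.8·(-0.00123)/0.51141 + 235.2 = 234.1286
M3: Pc = R·M3+t = (-0.03977, +0.03955, +0.46419); u = 474.7·(-0.03977)/0.46419 + 331.2 = 290.5335, v = 446.8·(+0.03955)/0.46419 + 235.2 = 273.2719

c0=(334.59, 362.67) c1=(410.68, 315.78) c2=(371.52, 234.13) c3=(290.53, 273.27)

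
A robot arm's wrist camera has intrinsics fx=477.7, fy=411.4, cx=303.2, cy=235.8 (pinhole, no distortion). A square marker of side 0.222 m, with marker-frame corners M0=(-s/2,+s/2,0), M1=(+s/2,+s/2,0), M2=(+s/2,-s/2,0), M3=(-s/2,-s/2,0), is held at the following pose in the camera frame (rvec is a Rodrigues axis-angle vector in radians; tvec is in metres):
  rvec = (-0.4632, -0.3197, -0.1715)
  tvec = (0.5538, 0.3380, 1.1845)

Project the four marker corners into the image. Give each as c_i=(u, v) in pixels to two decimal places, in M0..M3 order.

Intrinsics K: fx=477.7, fy=411.4, cx=303.2, cy=235.8
Marker side s = 0.222 m; corners in marker frame (Z=0):
  M0 = (-0.1110, +0.1110, 0)
  M1 = (+0.1110, +0.1110, 0)
  M2 = (+0.1110, -0.1110, 0)
  M3 = (-0.1110, -0.1110, 0)
rvec = (-0.4632, -0.3197, -0.1715), |rvec| = θ = 0.58837 rad = 33.711°
Rodrigues: sinθ=0.55500, 1−cosθ=0.16815; R = I + sinθ·[k]× + (1−cosθ)·[k]×²:
    [+0.93607 +0.23371 -0.26298]
    [-0.08984 +0.88150 +0.46357]
    [+0.34016 -0.41030 +0.84614]
t = (0.5538, 0.3380, 1.1845) m
M0: Pc = R·M0+t = (+0.47584, +0.44582, +1.10120); u = 477.7·(+0.47584)/1.10120 + 303.2 = 509.6185, v = 411.4·(+0.44582)/1.10120 + 235.8 = 402.3546
M1: Pc = R·M1+t = (+0.68364, +0.42587, +1.17671); u = 477.7·(+0.68364)/1.17671 + 303.2 = 580.7331, v = 411.4·(+0.42587)/1.17671 + 235.8 = 384.6928
M2: Pc = R·M2+t = (+0.63176, +0.23018, +1.26780); u = 477.7·(+0.63176)/1.26780 + 303.2 = 541.2442, v = 411.4·(+0.23018)/1.26780 + 235.8 = 310.4936
M3: Pc = R·M3+t = (+0.42396, +0.25013, +1.19229); u = 477.7·(+0.42396)/1.19229 + 303.2 = 473.0614, v = 411.4·(+0.25013)/1.19229 + 235.8 = 322.1066

c0=(509.62, 402.35) c1=(580.73, 384.69) c2=(541.24, 310.49) c3=(473.06, 322.11)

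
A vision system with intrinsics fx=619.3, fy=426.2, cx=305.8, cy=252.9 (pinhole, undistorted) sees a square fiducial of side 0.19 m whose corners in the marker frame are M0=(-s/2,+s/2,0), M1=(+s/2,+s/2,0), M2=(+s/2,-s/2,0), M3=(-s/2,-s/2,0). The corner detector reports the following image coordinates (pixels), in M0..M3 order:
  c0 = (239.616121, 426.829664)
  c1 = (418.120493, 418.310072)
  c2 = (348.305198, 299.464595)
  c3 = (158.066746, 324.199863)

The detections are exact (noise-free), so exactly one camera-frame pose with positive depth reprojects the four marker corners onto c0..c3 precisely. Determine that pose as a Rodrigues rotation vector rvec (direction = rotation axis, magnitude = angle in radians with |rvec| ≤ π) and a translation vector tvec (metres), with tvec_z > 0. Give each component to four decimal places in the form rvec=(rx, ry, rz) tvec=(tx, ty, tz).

rvec=(0.4270, 0.3439, -0.3075) tvec=(-0.0170, 0.1573, 0.5677)

Intrinsics K: fx=619.3, fy=426.2, cx=305.8, cy=252.9
Marker side s = 0.19 m; corners in marker frame (Z=0):
  M0 = (-0.0950, +0.0950, 0)
  M1 = (+0.0950, +0.0950, 0)
  M2 = (+0.0950, -0.0950, 0)
  M3 = (-0.0950, -0.0950, 0)
Detected image corners:
  c0 = (239.616121, 426.829664) px
  c1 = (418.120493, 418.310072) px
  c2 = (348.305198, 299.464595) px
  c3 = (158.066746, 324.199863) px
Planar DLT: solve 8×8 A·h = b for H (H[2,2]=1):
  H  [+771.09060 +578.86868 +287.28991]
  H  [-334.20130 +805.36269 +370.96411]
  H  [-0.67858 +0.61352 +1.00000]
B = K⁻¹H; ‖b₁‖=1.761518, ‖b₂‖=1.761518; λ = 2/(‖b₁‖+‖b₂‖) = 0.567692, sign → tz>0 ⇒ λ=+0.567692
r₁ = λ·B[:,0] = (+0.89705,-0.21657,-0.38523); r₂ = λ·B[:,1] = (+0.35865,+0.86606,+0.34829)
r₃ = r₁×r₂ = (+0.25820,-0.45059,+0.85457); SVD([r₁ r₂ r₃]) → R = UVᵀ:
  R  [+0.89705 +0.35865 +0.25820]
  R  [-0.21657 +0.86606 -0.45059]
  R  [-0.38523 +0.34829 +0.85457]
t = (-0.01697, +0.15726, +0.56769) m
tr R = 2.617688; θ = arccos((tr R − 1)/2) = 0.628613 rad = 36.017°
axis k = ((R−Rᵀ)₃₂, (R−Rᵀ)₁₃, (R−Rᵀ)₂₁) / (2 sinθ) = (+0.679295, +0.547110, -0.489110)
rvec = θ·k = (+0.427014, +0.343920, -0.307461)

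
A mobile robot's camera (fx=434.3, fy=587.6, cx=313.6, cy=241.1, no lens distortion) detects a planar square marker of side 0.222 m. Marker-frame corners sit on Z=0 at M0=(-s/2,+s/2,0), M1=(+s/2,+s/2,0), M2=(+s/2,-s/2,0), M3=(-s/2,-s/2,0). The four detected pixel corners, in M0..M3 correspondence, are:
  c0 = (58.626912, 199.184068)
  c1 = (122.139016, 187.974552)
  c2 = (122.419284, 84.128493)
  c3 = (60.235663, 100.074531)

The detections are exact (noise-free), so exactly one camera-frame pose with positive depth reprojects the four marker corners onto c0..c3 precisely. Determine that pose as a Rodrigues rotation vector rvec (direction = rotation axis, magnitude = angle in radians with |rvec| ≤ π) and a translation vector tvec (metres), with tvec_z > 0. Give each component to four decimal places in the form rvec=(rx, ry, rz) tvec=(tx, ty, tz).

rvec=(-0.1152, 0.2876, -0.0682) tvec=(-0.6425, -0.2096, 1.2483)

Intrinsics K: fx=434.3, fy=587.6, cx=313.6, cy=241.1
Marker side s = 0.222 m; corners in marker frame (Z=0):
  M0 = (-0.1110, +0.1110, 0)
  M1 = (+0.1110, +0.1110, 0)
  M2 = (+0.1110, -0.1110, 0)
  M3 = (-0.1110, -0.1110, 0)
Detected image corners:
  c0 = (58.626912, 199.184068) px
  c1 = (122.139016, 187.974552) px
  c2 = (122.419284, 84.128493) px
  c3 = (60.235663, 100.074531) px
Planar DLT: solve 8×8 A·h = b for H (H[2,2]=1):
  H  [+262.76513 -13.28477 +90.08102]
  H  [-93.19402 +442.76219 +142.45361]
  H  [-0.22344 -0.09857 +1.00000]
B = K⁻¹H; ‖b₁‖=0.801081, ‖b₂‖=0.801081; λ = 2/(‖b₁‖+‖b₂‖) = 1.248313, sign → tz>0 ⇒ λ=+1.248313
r₁ = λ·B[:,0] = (+0.95667,-0.08354,-0.27892); r₂ = λ·B[:,1] = (+0.05067,+0.99111,-0.12305)
r₃ = r₁×r₂ = (+0.28672,+0.10359,+0.95240); SVD([r₁ r₂ r₃]) → R = UVᵀ:
  R  [+0.95667 +0.05067 +0.28672]
  R  [-0.08354 +0.99111 +0.10359]
  R  [-0.27892 -0.12305 +0.95240]
t = (-0.64246, -0.20957, +1.24831) m
tr R = 2.900177; θ = arccos((tr R − 1)/2) = 0.317278 rad = 18.179°
axis k = ((R−Rᵀ)₃₂, (R−Rᵀ)₁₃, (R−Rᵀ)₂₁) / (2 sinθ) = (-0.363227, +0.906534, -0.215089)
rvec = θ·k = (-0.115244, +0.287623, -0.068243)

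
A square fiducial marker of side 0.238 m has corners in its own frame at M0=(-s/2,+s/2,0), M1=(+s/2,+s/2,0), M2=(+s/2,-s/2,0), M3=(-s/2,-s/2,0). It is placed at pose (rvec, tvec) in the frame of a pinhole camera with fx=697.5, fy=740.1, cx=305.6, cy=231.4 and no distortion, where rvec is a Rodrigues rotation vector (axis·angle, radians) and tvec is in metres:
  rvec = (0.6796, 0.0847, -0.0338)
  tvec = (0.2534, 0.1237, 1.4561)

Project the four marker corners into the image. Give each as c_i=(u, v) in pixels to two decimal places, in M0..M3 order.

c0=(369.81, 335.43) c1=(479.49, 336.47) c2=(491.26, 248.01) c3=(369.66, 248.20)

Intrinsics K: fx=697.5, fy=740.1, cx=305.6, cy=231.4
Marker side s = 0.238 m; corners in marker frame (Z=0):
  M0 = (-0.1190, +0.1190, 0)
  M1 = (+0.1190, +0.1190, 0)
  M2 = (+0.1190, -0.1190, 0)
  M3 = (-0.1190, -0.1190, 0)
rvec = (0.6796, 0.0847, -0.0338), |rvec| = θ = 0.68569 rad = 39.287°
Rodrigues: sinθ=0.63321, 1−cosθ=0.22602; R = I + sinθ·[k]× + (1−cosθ)·[k]×²:
    [+0.99600 +0.05888 +0.06717]
    [-0.00354 +0.77743 -0.62896]
    [-0.08926 +0.62621 +0.77453]
t = (0.2534, 0.1237, 1.4561) m
M0: Pc = R·M0+t = (+0.14188, +0.21664, +1.54124); u = 697.5·(+0.14188)/1.54124 + 305.6 = 369.8102, v = 740.1·(+0.21664)/1.54124 + 231.4 = 335.4279
M1: Pc = R·M1+t = (+0.37893, +0.21579, +1.52000); u = 697.5·(+0.37893)/1.52000 + 305.6 = 479.4850, v = 740.1·(+0.21579)/1.52000 + 231.4 = 336.4714
M2: Pc = R·M2+t = (+0.36492, +0.03076, +1.37096); u = 697.5·(+0.36492)/1.37096 + 305.6 = 491.2580, v = 740.1·(+0.03076)/1.37096 + 231.4 = 248.0078
M3: Pc = R·M3+t = (+0.12787, +0.03161, +1.39220); u = 697.5·(+0.12787)/1.39220 + 305.6 = 369.6627, v = 740.1·(+0.03161)/1.39220 + 231.4 = 248.2026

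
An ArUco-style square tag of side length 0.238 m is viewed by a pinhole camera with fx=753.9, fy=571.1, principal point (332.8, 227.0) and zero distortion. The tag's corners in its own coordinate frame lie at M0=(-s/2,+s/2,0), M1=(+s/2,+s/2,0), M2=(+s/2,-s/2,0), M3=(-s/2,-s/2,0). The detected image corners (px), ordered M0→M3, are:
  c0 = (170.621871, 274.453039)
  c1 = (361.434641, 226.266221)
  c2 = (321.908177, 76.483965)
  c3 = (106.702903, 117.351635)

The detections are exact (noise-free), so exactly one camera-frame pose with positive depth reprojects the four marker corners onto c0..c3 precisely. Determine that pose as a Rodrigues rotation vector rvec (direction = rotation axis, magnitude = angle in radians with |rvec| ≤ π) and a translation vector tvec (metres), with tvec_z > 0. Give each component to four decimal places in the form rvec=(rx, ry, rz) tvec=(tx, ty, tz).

Intrinsics K: fx=753.9, fy=571.1, cx=332.8, cy=227.0
Marker side s = 0.238 m; corners in marker frame (Z=0):
  M0 = (-0.1190, +0.1190, 0)
  M1 = (+0.1190, +0.1190, 0)
  M2 = (+0.1190, -0.1190, 0)
  M3 = (-0.1190, -0.1190, 0)
Detected image corners:
  c0 = (170.621871, 274.453039) px
  c1 = (361.434641, 226.266221) px
  c2 = (321.908177, 76.483965) px
  c3 = (106.702903, 117.351635) px
Planar DLT: solve 8×8 A·h = b for H (H[2,2]=1):
  H  [+927.98550 +316.83448 +245.36929]
  H  [-131.77044 +717.49319 +176.64064]
  H  [+0.32304 +0.42255 +1.00000]
B = K⁻¹H; ‖b₁‖=1.190694, ‖b₂‖=1.190694; λ = 2/(‖b₁‖+‖b₂‖) = 0.839846, sign → tz>0 ⇒ λ=+0.839846
r₁ = λ·B[:,0] = (+0.91401,-0.30162,+0.27130); r₂ = λ·B[:,1] = (+0.19630,+0.91407,+0.35488)
r₃ = r₁×r₂ = (-0.35503,-0.27111,+0.89468); SVD([r₁ r₂ r₃]) → R = UVᵀ:
  R  [+0.91401 +0.19630 -0.35503]
  R  [-0.30162 +0.91407 -0.27111]
  R  [+0.27130 +0.35488 +0.89468]
t = (-0.09740, -0.07406, +0.83985) m
tr R = 2.722771; θ = arccos((tr R − 1)/2) = 0.532805 rad = 30.527°
axis k = ((R−Rᵀ)₃₂, (R−Rᵀ)₁₃, (R−Rᵀ)₂₁) / (2 sinθ) = (+0.616181, -0.616525, -0.490120)
rvec = θ·k = (+0.328304, -0.328487, -0.261138)

rvec=(0.3283, -0.3285, -0.2611) tvec=(-0.0974, -0.0741, 0.8398)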